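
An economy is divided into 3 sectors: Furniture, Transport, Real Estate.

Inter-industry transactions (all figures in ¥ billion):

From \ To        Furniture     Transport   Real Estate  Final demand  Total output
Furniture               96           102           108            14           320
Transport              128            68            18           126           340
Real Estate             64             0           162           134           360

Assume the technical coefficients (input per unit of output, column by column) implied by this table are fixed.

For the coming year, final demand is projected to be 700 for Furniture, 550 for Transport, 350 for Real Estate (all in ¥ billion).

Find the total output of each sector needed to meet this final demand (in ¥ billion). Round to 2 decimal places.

x_1 = 2554.97, x_2 = 2062.83, x_3 = 1565.45

Technical coefficients a_ij = z_ij / X_j:
  a_11 = 96/320 = 0.30, a_21 = 128/320 = 0.40, a_31 = 64/320 = 0.20
  a_12 = 102/340 = 0.30, a_22 = 68/340 = 0.20, a_32 = 0/340 = 0.00
  a_13 = 108/360 = 0.30, a_23 = 18/360 = 0.05, a_33 = 162/360 = 0.45
I − A =
  [   0.70    -0.30    -0.30]
  [  -0.40     0.80    -0.05]
  [  -0.20     0.00     0.55]
Cofactors of I−A, C_ij = (−1)^(i+j)·(minor ij) (rows/columns in the sector order above):
  C_11 = (0.80)(0.55) − (-0.05)(0.00) = 0.4400
  C_12 = −[(-0.40)(0.55) − (-0.05)(-0.20)] = 0.2300
  C_13 = (-0.40)(0.00) − (0.80)(-0.20) = 0.1600
  C_21 = −[(-0.30)(0.55) − (-0.30)(0.00)] = 0.1650
  C_22 = (0.70)(0.55) − (-0.30)(-0.20) = 0.3250
  C_23 = −[(0.70)(0.00) − (-0.30)(-0.20)] = 0.0600
  C_31 = (-0.30)(-0.05) − (-0.30)(0.80) = 0.2550
  C_32 = −[(0.70)(-0.05) − (-0.30)(-0.40)] = 0.1550
  C_33 = (0.70)(0.80) − (-0.30)(-0.40) = 0.4400
det(I−A) = Σ_j (I−A)_1j·C_1j = (0.70)(0.4400) + (-0.30)(0.2300) + (-0.30)(0.1600) = 0.1910
adj(I−A) = Cᵀ =
  [ 0.4400   0.1650   0.2550]
  [ 0.2300   0.3250   0.1550]
  [ 0.1600   0.0600   0.4400]
(I − A)⁻¹ = adj(I−A) / det(I−A) ≈
  [   2.3037     0.8639     1.3351]
  [   1.2042     1.7016     0.8115]
  [   0.8377     0.3141     2.3037]
x = (I − A)⁻¹ d = adj(I−A)·d / det(I−A), with det(I−A) = 0.1910:
  x_1 = (0.4400·700 + 0.1650·550 + 0.2550·350) / 0.1910 = 488.00 / 0.1910 ≈ 2554.97
  x_2 = (0.2300·700 + 0.3250·550 + 0.1550·350) / 0.1910 = 394.00 / 0.1910 ≈ 2062.83
  x_3 = (0.1600·700 + 0.0600·550 + 0.4400·350) / 0.1910 = 299.00 / 0.1910 ≈ 1565.45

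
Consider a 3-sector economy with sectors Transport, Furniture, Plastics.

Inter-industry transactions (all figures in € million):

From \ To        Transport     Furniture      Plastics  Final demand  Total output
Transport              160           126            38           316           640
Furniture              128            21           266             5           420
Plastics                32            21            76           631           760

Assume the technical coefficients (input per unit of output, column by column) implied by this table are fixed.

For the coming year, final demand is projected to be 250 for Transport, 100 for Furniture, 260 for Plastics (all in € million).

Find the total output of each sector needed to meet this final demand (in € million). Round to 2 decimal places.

x_T = 488.12, x_F = 331.23, x_P = 334.41

Technical coefficients a_ij = z_ij / X_j:
  a_TT = 160/640 = 0.25, a_FT = 128/640 = 0.20, a_PT = 32/640 = 0.05
  a_TF = 126/420 = 0.30, a_FF = 21/420 = 0.05, a_PF = 21/420 = 0.05
  a_TP = 38/760 = 0.05, a_FP = 266/760 = 0.35, a_PP = 76/760 = 0.10
I − A =
  [   0.75    -0.30    -0.05]
  [  -0.20     0.95    -0.35]
  [  -0.05    -0.05     0.90]
Cofactors of I−A, C_ij = (−1)^(i+j)·(minor ij) (rows/columns in the sector order above):
  C_11 = (0.95)(0.90) − (-0.35)(-0.05) = 0.8375
  C_12 = −[(-0.20)(0.90) − (-0.35)(-0.05)] = 0.1975
  C_13 = (-0.20)(-0.05) − (0.95)(-0.05) = 0.0575
  C_21 = −[(-0.30)(0.90) − (-0.05)(-0.05)] = 0.2725
  C_22 = (0.75)(0.90) − (-0.05)(-0.05) = 0.6725
  C_23 = −[(0.75)(-0.05) − (-0.30)(-0.05)] = 0.0525
  C_31 = (-0.30)(-0.35) − (-0.05)(0.95) = 0.1525
  C_32 = −[(0.75)(-0.35) − (-0.05)(-0.20)] = 0.2725
  C_33 = (0.75)(0.95) − (-0.30)(-0.20) = 0.6525
det(I−A) = Σ_j (I−A)_1j·C_1j = (0.75)(0.8375) + (-0.30)(0.1975) + (-0.05)(0.0575) = 0.5660
adj(I−A) = Cᵀ =
  [ 0.8375   0.2725   0.1525]
  [ 0.1975   0.6725   0.2725]
  [ 0.0575   0.0525   0.6525]
(I − A)⁻¹ = adj(I−A) / det(I−A) ≈
  [   1.4797     0.4814     0.2694]
  [   0.3489     1.1882     0.4814]
  [   0.1016     0.0928     1.1528]
x = (I − A)⁻¹ d = adj(I−A)·d / det(I−A), with det(I−A) = 0.5660:
  x_T = (0.8375·250 + 0.2725·100 + 0.1525·260) / 0.5660 = 276.275 / 0.5660 ≈ 488.12
  x_F = (0.1975·250 + 0.6725·100 + 0.2725·260) / 0.5660 = 187.475 / 0.5660 ≈ 331.23
  x_P = (0.0575·250 + 0.0525·100 + 0.6525·260) / 0.5660 = 189.275 / 0.5660 ≈ 334.41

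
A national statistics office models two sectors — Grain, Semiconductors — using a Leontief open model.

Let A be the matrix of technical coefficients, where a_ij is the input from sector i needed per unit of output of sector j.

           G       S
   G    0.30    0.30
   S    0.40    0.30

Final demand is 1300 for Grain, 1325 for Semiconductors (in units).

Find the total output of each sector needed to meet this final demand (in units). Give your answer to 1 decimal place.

x_G = 3533.8, x_S = 3912.2

I − A =
  [   0.70    -0.30]
  [  -0.40     0.70]
det(I−A) = (0.70)(0.70) − (-0.30)(-0.40) = 0.3700
adj(I−A) = [[0.70, 0.30], [0.40, 0.70]]
(I − A)⁻¹ = adj(I−A) / det(I−A) ≈
  [   1.8919     0.8108]
  [   1.0811     1.8919]
x = (I − A)⁻¹ d = adj(I−A)·d / det(I−A), with det(I−A) = 0.3700:
  x_G = (0.70·1300 + 0.30·1325) / 0.3700 = 1307.50 / 0.3700 ≈ 3533.8
  x_S = (0.40·1300 + 0.70·1325) / 0.3700 = 1447.50 / 0.3700 ≈ 3912.2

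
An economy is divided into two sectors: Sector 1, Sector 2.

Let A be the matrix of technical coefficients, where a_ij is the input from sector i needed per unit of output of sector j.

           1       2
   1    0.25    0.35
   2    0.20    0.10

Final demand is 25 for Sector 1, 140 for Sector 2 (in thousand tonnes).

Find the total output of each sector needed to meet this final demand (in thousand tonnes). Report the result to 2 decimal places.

x_1 = 118.18, x_2 = 181.82

I − A =
  [   0.75    -0.35]
  [  -0.20     0.90]
det(I−A) = (0.75)(0.90) − (-0.35)(-0.20) = 0.6050
adj(I−A) = [[0.90, 0.35], [0.20, 0.75]]
(I − A)⁻¹ = adj(I−A) / det(I−A) ≈
  [   1.4876     0.5785]
  [   0.3306     1.2397]
x = (I − A)⁻¹ d = adj(I−A)·d / det(I−A), with det(I−A) = 0.6050:
  x_1 = (0.90·25 + 0.35·140) / 0.6050 = 71.50 / 0.6050 ≈ 118.18
  x_2 = (0.20·25 + 0.75·140) / 0.6050 = 110.00 / 0.6050 ≈ 181.82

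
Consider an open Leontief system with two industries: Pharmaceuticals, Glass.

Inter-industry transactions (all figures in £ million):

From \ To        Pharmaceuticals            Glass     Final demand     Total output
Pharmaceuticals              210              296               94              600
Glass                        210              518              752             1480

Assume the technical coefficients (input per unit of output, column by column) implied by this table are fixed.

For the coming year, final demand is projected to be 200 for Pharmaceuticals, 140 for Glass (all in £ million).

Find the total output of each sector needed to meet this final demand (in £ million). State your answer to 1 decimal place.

Technical coefficients a_ij = z_ij / X_j:
  a_PP = 210/600 = 0.35, a_GP = 210/600 = 0.35
  a_PG = 296/1480 = 0.20, a_GG = 518/1480 = 0.35
I − A =
  [   0.65    -0.20]
  [  -0.35     0.65]
det(I−A) = (0.65)(0.65) − (-0.20)(-0.35) = 0.3525
adj(I−A) = [[0.65, 0.20], [0.35, 0.65]]
(I − A)⁻¹ = adj(I−A) / det(I−A) ≈
  [   1.8440     0.5674]
  [   0.9929     1.8440]
x = (I − A)⁻¹ d = adj(I−A)·d / det(I−A), with det(I−A) = 0.3525:
  x_P = (0.65·200 + 0.20·140) / 0.3525 = 158.00 / 0.3525 ≈ 448.2
  x_G = (0.35·200 + 0.65·140) / 0.3525 = 161.00 / 0.3525 ≈ 456.7

x_P = 448.2, x_G = 456.7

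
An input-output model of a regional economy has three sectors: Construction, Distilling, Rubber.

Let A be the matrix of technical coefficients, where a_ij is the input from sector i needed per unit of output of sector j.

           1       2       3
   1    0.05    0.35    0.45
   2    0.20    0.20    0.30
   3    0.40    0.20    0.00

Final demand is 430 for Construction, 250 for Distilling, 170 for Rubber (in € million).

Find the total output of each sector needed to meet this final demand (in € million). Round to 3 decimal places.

x_1 = 1182.401, x_2 = 918.065, x_3 = 826.573

I − A =
  [   0.95    -0.35    -0.45]
  [  -0.20     0.80    -0.30]
  [  -0.40    -0.20     1.00]
Cofactors of I−A, C_ij = (−1)^(i+j)·(minor ij) (rows/columns in the sector order above):
  C_11 = (0.80)(1.00) − (-0.30)(-0.20) = 0.7400
  C_12 = −[(-0.20)(1.00) − (-0.30)(-0.40)] = 0.3200
  C_13 = (-0.20)(-0.20) − (0.80)(-0.40) = 0.3600
  C_21 = −[(-0.35)(1.00) − (-0.45)(-0.20)] = 0.4400
  C_22 = (0.95)(1.00) − (-0.45)(-0.40) = 0.7700
  C_23 = −[(0.95)(-0.20) − (-0.35)(-0.40)] = 0.3300
  C_31 = (-0.35)(-0.30) − (-0.45)(0.80) = 0.4650
  C_32 = −[(0.95)(-0.30) − (-0.45)(-0.20)] = 0.3750
  C_33 = (0.95)(0.80) − (-0.35)(-0.20) = 0.6900
det(I−A) = Σ_j (I−A)_1j·C_1j = (0.95)(0.7400) + (-0.35)(0.3200) + (-0.45)(0.3600) = 0.4290
adj(I−A) = Cᵀ =
  [ 0.7400   0.4400   0.4650]
  [ 0.3200   0.7700   0.3750]
  [ 0.3600   0.3300   0.6900]
(I − A)⁻¹ = adj(I−A) / det(I−A) ≈
  [   1.7249     1.0256     1.0839]
  [   0.7459     1.7949     0.8741]
  [   0.8392     0.7692     1.6084]
x = (I − A)⁻¹ d = adj(I−A)·d / det(I−A), with det(I−A) = 0.4290:
  x_1 = (0.7400·430 + 0.4400·250 + 0.4650·170) / 0.4290 = 507.25 / 0.4290 ≈ 1182.401
  x_2 = (0.3200·430 + 0.7700·250 + 0.3750·170) / 0.4290 = 393.85 / 0.4290 ≈ 918.065
  x_3 = (0.3600·430 + 0.3300·250 + 0.6900·170) / 0.4290 = 354.60 / 0.4290 ≈ 826.573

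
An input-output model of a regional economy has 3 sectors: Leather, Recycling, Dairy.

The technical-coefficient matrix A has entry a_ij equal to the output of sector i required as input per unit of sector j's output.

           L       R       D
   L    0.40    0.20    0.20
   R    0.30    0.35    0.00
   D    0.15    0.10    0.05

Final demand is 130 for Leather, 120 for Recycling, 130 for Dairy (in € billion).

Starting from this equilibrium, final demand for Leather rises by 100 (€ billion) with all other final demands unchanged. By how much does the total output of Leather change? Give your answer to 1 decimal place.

I − A =
  [   0.60    -0.20    -0.20]
  [  -0.30     0.65     0.00]
  [  -0.15    -0.10     0.95]
Cofactors of I−A, C_ij = (−1)^(i+j)·(minor ij) (rows/columns in the sector order above):
  C_11 = (0.65)(0.95) − (0.00)(-0.10) = 0.6175
  C_12 = −[(-0.30)(0.95) − (0.00)(-0.15)] = 0.2850
  C_13 = (-0.30)(-0.10) − (0.65)(-0.15) = 0.1275
  C_21 = −[(-0.20)(0.95) − (-0.20)(-0.10)] = 0.2100
  C_22 = (0.60)(0.95) − (-0.20)(-0.15) = 0.5400
  C_23 = −[(0.60)(-0.10) − (-0.20)(-0.15)] = 0.0900
  C_31 = (-0.20)(0.00) − (-0.20)(0.65) = 0.1300
  C_32 = −[(0.60)(0.00) − (-0.20)(-0.30)] = 0.0600
  C_33 = (0.60)(0.65) − (-0.20)(-0.30) = 0.3300
det(I−A) = Σ_j (I−A)_1j·C_1j = (0.60)(0.6175) + (-0.20)(0.2850) + (-0.20)(0.1275) = 0.2880
adj(I−A) = Cᵀ =
  [ 0.6175   0.2100   0.1300]
  [ 0.2850   0.5400   0.0600]
  [ 0.1275   0.0900   0.3300]
(I − A)⁻¹ = adj(I−A) / det(I−A) ≈
  [   2.1441     0.7292     0.4514]
  [   0.9896     1.8750     0.2083]
  [   0.4427     0.3125     1.1458]
Δx = (I − A)⁻¹ Δd with Δd having +100 in the Leather component and 0 elsewhere.
So Δx_L = L_LL · (+100), where L_LL = adj(I−A)_LL / det(I−A) = 0.6175 / 0.2880.
Δx_L = 0.6175 × (+100) / 0.2880 = 61.75 / 0.2880 ≈ 214.4.

Δx_L = 214.4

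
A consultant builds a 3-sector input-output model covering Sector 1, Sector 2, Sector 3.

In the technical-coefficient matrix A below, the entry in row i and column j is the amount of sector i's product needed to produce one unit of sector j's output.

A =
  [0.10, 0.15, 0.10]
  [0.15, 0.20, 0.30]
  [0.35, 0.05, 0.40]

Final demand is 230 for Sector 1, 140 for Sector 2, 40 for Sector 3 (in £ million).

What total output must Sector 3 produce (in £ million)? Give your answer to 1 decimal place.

x_3 = 298.7

I − A =
  [   0.90    -0.15    -0.10]
  [  -0.15     0.80    -0.30]
  [  -0.35    -0.05     0.60]
Cofactors of I−A, C_ij = (−1)^(i+j)·(minor ij) (rows/columns in the sector order above):
  C_11 = (0.80)(0.60) − (-0.30)(-0.05) = 0.4650
  C_12 = −[(-0.15)(0.60) − (-0.30)(-0.35)] = 0.1950
  C_13 = (-0.15)(-0.05) − (0.80)(-0.35) = 0.2875
  C_21 = −[(-0.15)(0.60) − (-0.10)(-0.05)] = 0.0950
  C_22 = (0.90)(0.60) − (-0.10)(-0.35) = 0.5050
  C_23 = −[(0.90)(-0.05) − (-0.15)(-0.35)] = 0.0975
  C_31 = (-0.15)(-0.30) − (-0.10)(0.80) = 0.1250
  C_32 = −[(0.90)(-0.30) − (-0.10)(-0.15)] = 0.2850
  C_33 = (0.90)(0.80) − (-0.15)(-0.15) = 0.6975
det(I−A) = Σ_j (I−A)_1j·C_1j = (0.90)(0.4650) + (-0.15)(0.1950) + (-0.10)(0.2875) = 0.3605
adj(I−A) = Cᵀ =
  [ 0.4650   0.0950   0.1250]
  [ 0.1950   0.5050   0.2850]
  [ 0.2875   0.0975   0.6975]
(I − A)⁻¹ = adj(I−A) / det(I−A) ≈
  [   1.2899     0.2635     0.3467]
  [   0.5409     1.4008     0.7906]
  [   0.7975     0.2705     1.9348]
x = (I − A)⁻¹ d = adj(I−A)·d / det(I−A), with det(I−A) = 0.3605:
  x_1 = (0.4650·230 + 0.0950·140 + 0.1250·40) / 0.3605 = 125.25 / 0.3605 ≈ 347.4
  x_2 = (0.1950·230 + 0.5050·140 + 0.2850·40) / 0.3605 = 126.95 / 0.3605 ≈ 352.1
  x_3 = (0.2875·230 + 0.0975·140 + 0.6975·40) / 0.3605 = 107.675 / 0.3605 ≈ 298.7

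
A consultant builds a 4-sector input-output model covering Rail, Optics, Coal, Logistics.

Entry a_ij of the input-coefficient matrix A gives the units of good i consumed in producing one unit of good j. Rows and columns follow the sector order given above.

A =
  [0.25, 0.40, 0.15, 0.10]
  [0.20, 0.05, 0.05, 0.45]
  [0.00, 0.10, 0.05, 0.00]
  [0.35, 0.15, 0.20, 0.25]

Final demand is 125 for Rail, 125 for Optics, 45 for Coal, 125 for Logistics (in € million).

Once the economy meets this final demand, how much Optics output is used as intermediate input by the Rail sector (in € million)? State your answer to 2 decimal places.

z_21 = 105.51

I − A =
  [   0.75    -0.40    -0.15    -0.10]
  [  -0.20     0.95    -0.05    -0.45]
  [   0.00    -0.10     0.95     0.00]
  [  -0.35    -0.15    -0.20     0.75]
Compute the cofactors C_ij = (−1)^(i+j)·(3×3 minor ij) of I−A; the adjugate is their transpose:
adj(I−A) = Cᵀ =
  [ 0.600000   0.312500   0.167500   0.267500]
  [ 0.292125   0.501125   0.144000   0.339625]
  [ 0.030750   0.052750   0.324500   0.035750]
  [ 0.346625   0.260125   0.193500   0.594125]
det(I−A) = Σ_j (I−A)_1j·C_1j = (0.75)(0.600000) + (-0.40)(0.292125) + (-0.15)(0.030750) + (-0.10)(0.346625) = 0.293875
(I − A)⁻¹ = adj(I−A) / det(I−A) ≈
  [   2.0417     1.0634     0.5700     0.9103]
  [   0.9940     1.7052     0.4900     1.1557]
  [   0.1046     0.1795     1.1042     0.1217]
  [   1.1795     0.8852     0.6584     2.0217]
First solve x = (I − A)⁻¹ d = adj(I−A)·d / det(I−A); in particular x_1 = (0.600000·125 + 0.312500·125 + 0.167500·45 + 0.267500·125) / 0.293875 = 155.0375 / 0.293875 ≈ 527.5627.
Intermediate flow from 2 to 1: z_21 = a_21 · x_1 = 0.20 × 155.0375 / 0.293875 = 31.0075 / 0.293875 ≈ 105.51.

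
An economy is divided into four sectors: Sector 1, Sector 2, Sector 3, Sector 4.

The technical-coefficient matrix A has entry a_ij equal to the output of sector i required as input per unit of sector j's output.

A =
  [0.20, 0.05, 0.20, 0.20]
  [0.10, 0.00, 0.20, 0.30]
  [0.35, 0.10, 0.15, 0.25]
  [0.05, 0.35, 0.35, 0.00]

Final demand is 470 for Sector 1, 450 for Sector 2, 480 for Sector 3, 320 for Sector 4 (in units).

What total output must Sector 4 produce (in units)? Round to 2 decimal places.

I − A =
  [   0.80    -0.05    -0.20    -0.20]
  [  -0.10     1.00    -0.20    -0.30]
  [  -0.35    -0.10     0.85    -0.25]
  [  -0.05    -0.35    -0.35     1.00]
Compute the cofactors C_ij = (−1)^(i+j)·(3×3 minor ij) of I−A; the adjugate is their transpose:
adj(I−A) = Cᵀ =
  [ 0.625250   0.142125   0.278250   0.237250]
  [ 0.198250   0.504500   0.272000   0.259000]
  [ 0.346000   0.191625   0.693250   0.300000]
  [ 0.221750   0.250750   0.351750   0.584250]
det(I−A) = Σ_j (I−A)_1j·C_1j = (0.80)(0.625250) + (-0.05)(0.198250) + (-0.20)(0.346000) + (-0.20)(0.221750) = 0.3767375
(I − A)⁻¹ = adj(I−A) / det(I−A) ≈
  [   1.6596     0.3773     0.7386     0.6297]
  [   0.5262     1.3391     0.7220     0.6875]
  [   0.9184     0.5086     1.8401     0.7963]
  [   0.5886     0.6656     0.9337     1.5508]
x = (I − A)⁻¹ d = adj(I−A)·d / det(I−A), with det(I−A) = 0.3767375:
  x_1 = (0.625250·470 + 0.142125·450 + 0.278250·480 + 0.237250·320) / 0.3767375 = 567.30375 / 0.3767375 ≈ 1505.83
  x_2 = (0.198250·470 + 0.504500·450 + 0.272000·480 + 0.259000·320) / 0.3767375 = 533.6425 / 0.3767375 ≈ 1416.48
  x_3 = (0.346000·470 + 0.191625·450 + 0.693250·480 + 0.300000·320) / 0.3767375 = 677.61125 / 0.3767375 ≈ 1798.63
  x_4 = (0.221750·470 + 0.250750·450 + 0.351750·480 + 0.584250·320) / 0.3767375 = 572.86 / 0.3767375 ≈ 1520.58

x_4 = 1520.58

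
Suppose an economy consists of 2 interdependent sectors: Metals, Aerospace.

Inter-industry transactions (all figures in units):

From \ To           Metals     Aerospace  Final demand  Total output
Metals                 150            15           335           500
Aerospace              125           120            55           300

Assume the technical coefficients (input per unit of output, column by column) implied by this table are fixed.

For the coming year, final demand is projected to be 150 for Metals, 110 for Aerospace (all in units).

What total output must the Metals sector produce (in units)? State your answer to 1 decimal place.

Technical coefficients a_ij = z_ij / X_j:
  a_11 = 150/500 = 0.30, a_21 = 125/500 = 0.25
  a_12 = 15/300 = 0.05, a_22 = 120/300 = 0.40
I − A =
  [   0.70    -0.05]
  [  -0.25     0.60]
det(I−A) = (0.70)(0.60) − (-0.05)(-0.25) = 0.4075
adj(I−A) = [[0.60, 0.05], [0.25, 0.70]]
(I − A)⁻¹ = adj(I−A) / det(I−A) ≈
  [   1.4724     0.1227]
  [   0.6135     1.7178]
x = (I − A)⁻¹ d = adj(I−A)·d / det(I−A), with det(I−A) = 0.4075:
  x_1 = (0.60·150 + 0.05·110) / 0.4075 = 95.50 / 0.4075 ≈ 234.4
  x_2 = (0.25·150 + 0.70·110) / 0.4075 = 114.50 / 0.4075 ≈ 281.0

x_1 = 234.4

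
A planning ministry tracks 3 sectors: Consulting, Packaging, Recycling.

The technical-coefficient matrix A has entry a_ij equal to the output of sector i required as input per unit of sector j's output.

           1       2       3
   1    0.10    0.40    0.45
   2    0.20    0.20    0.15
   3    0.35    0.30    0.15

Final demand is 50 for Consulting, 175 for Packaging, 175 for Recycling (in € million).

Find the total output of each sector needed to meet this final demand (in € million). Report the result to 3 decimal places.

x_1 = 571.700, x_2 = 475.910, x_3 = 609.256

I − A =
  [   0.90    -0.40    -0.45]
  [  -0.20     0.80    -0.15]
  [  -0.35    -0.30     0.85]
Cofactors of I−A, C_ij = (−1)^(i+j)·(minor ij) (rows/columns in the sector order above):
  C_11 = (0.80)(0.85) − (-0.15)(-0.30) = 0.6350
  C_12 = −[(-0.20)(0.85) − (-0.15)(-0.35)] = 0.2225
  C_13 = (-0.20)(-0.30) − (0.80)(-0.35) = 0.3400
  C_21 = −[(-0.40)(0.85) − (-0.45)(-0.30)] = 0.4750
  C_22 = (0.90)(0.85) − (-0.45)(-0.35) = 0.6075
  C_23 = −[(0.90)(-0.30) − (-0.40)(-0.35)] = 0.4100
  C_31 = (-0.40)(-0.15) − (-0.45)(0.80) = 0.4200
  C_32 = −[(0.90)(-0.15) − (-0.45)(-0.20)] = 0.2250
  C_33 = (0.90)(0.80) − (-0.40)(-0.20) = 0.6400
det(I−A) = Σ_j (I−A)_1j·C_1j = (0.90)(0.6350) + (-0.40)(0.2225) + (-0.45)(0.3400) = 0.3295
adj(I−A) = Cᵀ =
  [ 0.6350   0.4750   0.4200]
  [ 0.2225   0.6075   0.2250]
  [ 0.3400   0.4100   0.6400]
(I − A)⁻¹ = adj(I−A) / det(I−A) ≈
  [   1.9272     1.4416     1.2747]
  [   0.6753     1.8437     0.6829]
  [   1.0319     1.2443     1.9423]
x = (I − A)⁻¹ d = adj(I−A)·d / det(I−A), with det(I−A) = 0.3295:
  x_1 = (0.6350·50 + 0.4750·175 + 0.4200·175) / 0.3295 = 188.375 / 0.3295 ≈ 571.700
  x_2 = (0.2225·50 + 0.6075·175 + 0.2250·175) / 0.3295 = 156.8125 / 0.3295 ≈ 475.910
  x_3 = (0.3400·50 + 0.4100·175 + 0.6400·175) / 0.3295 = 200.75 / 0.3295 ≈ 609.256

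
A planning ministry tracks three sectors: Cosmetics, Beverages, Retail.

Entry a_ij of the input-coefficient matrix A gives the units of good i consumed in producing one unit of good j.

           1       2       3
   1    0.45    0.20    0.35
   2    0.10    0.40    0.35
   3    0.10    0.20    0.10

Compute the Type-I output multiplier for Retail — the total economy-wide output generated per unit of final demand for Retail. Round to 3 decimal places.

m_3 = 3.978

I − A =
  [   0.55    -0.20    -0.35]
  [  -0.10     0.60    -0.35]
  [  -0.10    -0.20     0.90]
Cofactors of I−A, C_ij = (−1)^(i+j)·(minor ij) (rows/columns in the sector order above):
  C_11 = (0.60)(0.90) − (-0.35)(-0.20) = 0.4700
  C_12 = −[(-0.10)(0.90) − (-0.35)(-0.10)] = 0.1250
  C_13 = (-0.10)(-0.20) − (0.60)(-0.10) = 0.0800
  C_21 = −[(-0.20)(0.90) − (-0.35)(-0.20)] = 0.2500
  C_22 = (0.55)(0.90) − (-0.35)(-0.10) = 0.4600
  C_23 = −[(0.55)(-0.20) − (-0.20)(-0.10)] = 0.1300
  C_31 = (-0.20)(-0.35) − (-0.35)(0.60) = 0.2800
  C_32 = −[(0.55)(-0.35) − (-0.35)(-0.10)] = 0.2275
  C_33 = (0.55)(0.60) − (-0.20)(-0.10) = 0.3100
det(I−A) = Σ_j (I−A)_1j·C_1j = (0.55)(0.4700) + (-0.20)(0.1250) + (-0.35)(0.0800) = 0.2055
adj(I−A) = Cᵀ =
  [ 0.4700   0.2500   0.2800]
  [ 0.1250   0.4600   0.2275]
  [ 0.0800   0.1300   0.3100]
(I − A)⁻¹ = adj(I−A) / det(I−A) ≈
  [   2.2871     1.2165     1.3625]
  [   0.6083     2.2384     1.1071]
  [   0.3893     0.6326     1.5085]
The output multiplier for sector j is the column-j sum of the Leontief inverse (I − A)⁻¹ = adj(I−A) / det(I−A).
Column 3 of adj(I−A): (0.2800, 0.2275, 0.3100); det(I−A) = 0.2055.
m_3 = (0.2800 + 0.2275 + 0.3100) / 0.2055 = 0.8175 / 0.2055 ≈ 3.978.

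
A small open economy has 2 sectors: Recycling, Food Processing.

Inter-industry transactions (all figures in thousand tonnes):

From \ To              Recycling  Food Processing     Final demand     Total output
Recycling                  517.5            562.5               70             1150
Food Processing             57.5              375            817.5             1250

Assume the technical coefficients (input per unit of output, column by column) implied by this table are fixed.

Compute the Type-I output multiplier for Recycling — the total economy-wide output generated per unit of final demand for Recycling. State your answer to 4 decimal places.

m_R = 2.0690

Technical coefficients a_ij = z_ij / X_j:
  a_RR = 517.5/1150 = 0.45, a_FR = 57.5/1150 = 0.05
  a_RF = 562.5/1250 = 0.45, a_FF = 375/1250 = 0.30
I − A =
  [   0.55    -0.45]
  [  -0.05     0.70]
det(I−A) = (0.55)(0.70) − (-0.45)(-0.05) = 0.3625
adj(I−A) = [[0.70, 0.45], [0.05, 0.55]]
(I − A)⁻¹ = adj(I−A) / det(I−A) ≈
  [   1.93103     1.24138]
  [   0.13793     1.51724]
The output multiplier for sector j is the column-j sum of the Leontief inverse (I − A)⁻¹ = adj(I−A) / det(I−A).
Column R of adj(I−A): (0.70, 0.05); det(I−A) = 0.3625.
m_R = (0.70 + 0.05) / 0.3625 = 0.75 / 0.3625 ≈ 2.0690.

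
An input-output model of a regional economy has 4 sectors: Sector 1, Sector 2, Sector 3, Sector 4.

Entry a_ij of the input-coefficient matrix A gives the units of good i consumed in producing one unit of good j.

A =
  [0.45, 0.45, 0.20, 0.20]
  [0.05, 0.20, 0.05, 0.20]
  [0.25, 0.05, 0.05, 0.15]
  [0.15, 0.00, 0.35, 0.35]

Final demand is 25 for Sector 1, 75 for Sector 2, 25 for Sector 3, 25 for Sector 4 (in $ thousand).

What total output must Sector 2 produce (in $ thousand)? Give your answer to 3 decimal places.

I − A =
  [   0.55    -0.45    -0.20    -0.20]
  [  -0.05     0.80    -0.05    -0.20]
  [  -0.25    -0.05     0.95    -0.15]
  [  -0.15     0.00    -0.35     0.65]
Compute the cofactors C_ij = (−1)^(i+j)·(3×3 minor ij) of I−A; the adjugate is their transpose:
adj(I−A) = Cᵀ =
  [ 0.446875   0.264250   0.206125   0.266375]
  [ 0.083500   0.227750   0.070875   0.112125]
  [ 0.151125   0.099625   0.233875   0.131125]
  [ 0.184500   0.114625   0.173500   0.349125]
det(I−A) = Σ_j (I−A)_1j·C_1j = (0.55)(0.446875) + (-0.45)(0.083500) + (-0.20)(0.151125) + (-0.20)(0.184500) = 0.14108125
(I − A)⁻¹ = adj(I−A) / det(I−A) ≈
  [   3.1675     1.8730     1.4610     1.8881]
  [   0.5919     1.6143     0.5024     0.7948]
  [   1.0712     0.7062     1.6577     0.9294]
  [   1.3078     0.8125     1.2298     2.4746]
x = (I − A)⁻¹ d = adj(I−A)·d / det(I−A), with det(I−A) = 0.14108125:
  x_1 = (0.446875·25 + 0.264250·75 + 0.206125·25 + 0.266375·25) / 0.14108125 = 42.803125 / 0.14108125 ≈ 303.393
  x_2 = (0.083500·25 + 0.227750·75 + 0.070875·25 + 0.112125·25) / 0.14108125 = 23.74375 / 0.14108125 ≈ 168.298
  x_3 = (0.151125·25 + 0.099625·75 + 0.233875·25 + 0.131125·25) / 0.14108125 = 20.375 / 0.14108125 ≈ 144.420
  x_4 = (0.184500·25 + 0.114625·75 + 0.173500·25 + 0.349125·25) / 0.14108125 = 26.275 / 0.14108125 ≈ 186.240

x_2 = 168.298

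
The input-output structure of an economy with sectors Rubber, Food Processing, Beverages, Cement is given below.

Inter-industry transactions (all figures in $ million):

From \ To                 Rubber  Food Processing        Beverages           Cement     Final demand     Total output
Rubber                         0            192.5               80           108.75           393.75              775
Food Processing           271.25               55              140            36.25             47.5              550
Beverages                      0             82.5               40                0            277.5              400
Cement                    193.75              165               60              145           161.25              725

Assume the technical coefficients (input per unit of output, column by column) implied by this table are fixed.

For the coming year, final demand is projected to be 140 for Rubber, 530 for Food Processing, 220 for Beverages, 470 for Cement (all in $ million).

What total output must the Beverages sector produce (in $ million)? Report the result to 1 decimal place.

x_B = 438.0

Technical coefficients a_ij = z_ij / X_j:
  a_RR = 0/775 = 0.00, a_FR = 271.25/775 = 0.35, a_BR = 0/775 = 0.00, a_CR = 193.75/775 = 0.25
  a_RF = 192.5/550 = 0.35, a_FF = 55/550 = 0.10, a_BF = 82.5/550 = 0.15, a_CF = 165/550 = 0.30
  a_RB = 80/400 = 0.20, a_FB = 140/400 = 0.35, a_BB = 40/400 = 0.10, a_CB = 60/400 = 0.15
  a_RC = 108.75/725 = 0.15, a_FC = 36.25/725 = 0.05, a_BC = 0/725 = 0.00, a_CC = 145/725 = 0.20
I − A =
  [   1.00    -0.35    -0.20    -0.15]
  [  -0.35     0.90    -0.35    -0.05]
  [   0.00    -0.15     0.90     0.00]
  [  -0.25    -0.30    -0.15     0.80]
Compute the cofactors C_ij = (−1)^(i+j)·(3×3 minor ij) of I−A; the adjugate is their transpose:
adj(I−A) = Cᵀ =
  [ 0.591375   0.319875   0.277625   0.130875]
  [ 0.263250   0.686250   0.340750   0.092250]
  [ 0.043875   0.114375   0.553125   0.015375]
  [ 0.291750   0.378750   0.318250   0.636750]
det(I−A) = Σ_j (I−A)_1j·C_1j = (1.00)(0.591375) + (-0.35)(0.263250) + (-0.20)(0.043875) + (-0.15)(0.291750) = 0.4467
(I − A)⁻¹ = adj(I−A) / det(I−A) ≈
  [   1.3239     0.7161     0.6215     0.2930]
  [   0.5893     1.5363     0.7628     0.2065]
  [   0.0982     0.2560     1.2382     0.0344]
  [   0.6531     0.8479     0.7124     1.4255]
x = (I − A)⁻¹ d = adj(I−A)·d / det(I−A), with det(I−A) = 0.4467:
  x_R = (0.591375·140 + 0.319875·530 + 0.277625·220 + 0.130875·470) / 0.4467 = 374.915 / 0.4467 ≈ 839.3
  x_F = (0.263250·140 + 0.686250·530 + 0.340750·220 + 0.092250·470) / 0.4467 = 518.89 / 0.4467 ≈ 1161.6
  x_B = (0.043875·140 + 0.114375·530 + 0.553125·220 + 0.015375·470) / 0.4467 = 195.675 / 0.4467 ≈ 438.0
  x_C = (0.291750·140 + 0.378750·530 + 0.318250·220 + 0.636750·470) / 0.4467 = 610.87 / 0.4467 ≈ 1367.5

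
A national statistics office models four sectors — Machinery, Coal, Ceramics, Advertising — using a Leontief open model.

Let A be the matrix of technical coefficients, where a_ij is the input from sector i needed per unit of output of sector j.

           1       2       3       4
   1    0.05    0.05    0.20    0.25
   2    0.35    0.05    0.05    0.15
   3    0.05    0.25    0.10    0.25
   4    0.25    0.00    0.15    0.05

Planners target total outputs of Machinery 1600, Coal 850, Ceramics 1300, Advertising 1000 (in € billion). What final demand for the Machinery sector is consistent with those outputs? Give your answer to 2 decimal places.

d_1 = 967.50

I − A =
  [   0.95    -0.05    -0.20    -0.25]
  [  -0.35     0.95    -0.05    -0.15]
  [  -0.05    -0.25     0.90    -0.25]
  [  -0.25     0.00    -0.15     0.95]
d = (I − A) x:
  d_1 = (+0.95)·1600 + (-0.05)·850 + (-0.20)·1300 + (-0.25)·1000 = 967.50
  d_2 = (-0.35)·1600 + (+0.95)·850 + (-0.05)·1300 + (-0.15)·1000 = 32.50
  d_3 = (-0.05)·1600 + (-0.25)·850 + (+0.90)·1300 + (-0.25)·1000 = 627.50
  d_4 = (-0.25)·1600 + (+0.00)·850 + (-0.15)·1300 + (+0.95)·1000 = 355.00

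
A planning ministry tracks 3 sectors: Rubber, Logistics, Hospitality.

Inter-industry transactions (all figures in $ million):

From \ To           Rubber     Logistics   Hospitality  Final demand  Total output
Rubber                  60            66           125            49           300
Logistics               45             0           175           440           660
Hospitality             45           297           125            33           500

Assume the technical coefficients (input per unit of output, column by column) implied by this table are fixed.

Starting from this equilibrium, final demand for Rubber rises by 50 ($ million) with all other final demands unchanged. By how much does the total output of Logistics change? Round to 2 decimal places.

Δx_L = 20.47

Technical coefficients a_ij = z_ij / X_j:
  a_RR = 60/300 = 0.20, a_LR = 45/300 = 0.15, a_HR = 45/300 = 0.15
  a_RL = 66/660 = 0.10, a_LL = 0/660 = 0.00, a_HL = 297/660 = 0.45
  a_RH = 125/500 = 0.25, a_LH = 175/500 = 0.35, a_HH = 125/500 = 0.25
I − A =
  [   0.80    -0.10    -0.25]
  [  -0.15     1.00    -0.35]
  [  -0.15    -0.45     0.75]
Cofactors of I−A, C_ij = (−1)^(i+j)·(minor ij) (rows/columns in the sector order above):
  C_11 = (1.00)(0.75) − (-0.35)(-0.45) = 0.5925
  C_12 = −[(-0.15)(0.75) − (-0.35)(-0.15)] = 0.1650
  C_13 = (-0.15)(-0.45) − (1.00)(-0.15) = 0.2175
  C_21 = −[(-0.10)(0.75) − (-0.25)(-0.45)] = 0.1875
  C_22 = (0.80)(0.75) − (-0.25)(-0.15) = 0.5625
  C_23 = −[(0.80)(-0.45) − (-0.10)(-0.15)] = 0.3750
  C_31 = (-0.10)(-0.35) − (-0.25)(1.00) = 0.2850
  C_32 = −[(0.80)(-0.35) − (-0.25)(-0.15)] = 0.3175
  C_33 = (0.80)(1.00) − (-0.10)(-0.15) = 0.7850
det(I−A) = Σ_j (I−A)_1j·C_1j = (0.80)(0.5925) + (-0.10)(0.1650) + (-0.25)(0.2175) = 0.403125
adj(I−A) = Cᵀ =
  [ 0.5925   0.1875   0.2850]
  [ 0.1650   0.5625   0.3175]
  [ 0.2175   0.3750   0.7850]
(I − A)⁻¹ = adj(I−A) / det(I−A) ≈
  [   1.4698     0.4651     0.7070]
  [   0.4093     1.3953     0.7876]
  [   0.5395     0.9302     1.9473]
Δx = (I − A)⁻¹ Δd with Δd having +50 in the Rubber component and 0 elsewhere.
So Δx_L = L_LR · (+50), where L_LR = adj(I−A)_LR / det(I−A) = 0.1650 / 0.403125.
Δx_L = 0.1650 × (+50) / 0.403125 = 8.25 / 0.403125 ≈ 20.47.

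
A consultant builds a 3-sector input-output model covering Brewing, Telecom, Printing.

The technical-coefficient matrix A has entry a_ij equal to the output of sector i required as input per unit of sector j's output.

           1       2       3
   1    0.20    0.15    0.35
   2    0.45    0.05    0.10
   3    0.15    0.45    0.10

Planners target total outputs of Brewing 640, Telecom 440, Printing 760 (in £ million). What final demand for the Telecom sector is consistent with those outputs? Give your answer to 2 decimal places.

d_2 = 54.00

I − A =
  [   0.80    -0.15    -0.35]
  [  -0.45     0.95    -0.10]
  [  -0.15    -0.45     0.90]
d = (I − A) x:
  d_1 = (+0.80)·640 + (-0.15)·440 + (-0.35)·760 = 180.00
  d_2 = (-0.45)·640 + (+0.95)·440 + (-0.10)·760 = 54.00
  d_3 = (-0.15)·640 + (-0.45)·440 + (+0.90)·760 = 390.00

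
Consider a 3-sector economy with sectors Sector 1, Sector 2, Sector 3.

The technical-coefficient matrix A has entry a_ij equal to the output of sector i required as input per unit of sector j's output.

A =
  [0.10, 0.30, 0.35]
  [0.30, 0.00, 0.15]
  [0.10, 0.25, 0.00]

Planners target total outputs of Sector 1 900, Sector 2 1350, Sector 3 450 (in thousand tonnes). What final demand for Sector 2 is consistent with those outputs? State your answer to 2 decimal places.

I − A =
  [   0.90    -0.30    -0.35]
  [  -0.30     1.00    -0.15]
  [  -0.10    -0.25     1.00]
d = (I − A) x:
  d_1 = (+0.90)·900 + (-0.30)·1350 + (-0.35)·450 = 247.50
  d_2 = (-0.30)·900 + (+1.00)·1350 + (-0.15)·450 = 1012.50
  d_3 = (-0.10)·900 + (-0.25)·1350 + (+1.00)·450 = 22.50

d_2 = 1012.50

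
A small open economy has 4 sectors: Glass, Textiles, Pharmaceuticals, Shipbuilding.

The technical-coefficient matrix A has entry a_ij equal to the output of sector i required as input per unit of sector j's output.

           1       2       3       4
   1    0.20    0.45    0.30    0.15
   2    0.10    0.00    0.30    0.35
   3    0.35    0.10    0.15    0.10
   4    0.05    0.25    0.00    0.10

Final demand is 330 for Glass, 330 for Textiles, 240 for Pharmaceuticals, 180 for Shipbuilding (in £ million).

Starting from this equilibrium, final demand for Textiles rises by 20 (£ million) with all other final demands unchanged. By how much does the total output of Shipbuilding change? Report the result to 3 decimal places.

I − A =
  [   0.80    -0.45    -0.30    -0.15]
  [  -0.10     1.00    -0.30    -0.35]
  [  -0.35    -0.10     0.85    -0.10]
  [  -0.05    -0.25     0.00     0.90]
Compute the cofactors C_ij = (−1)^(i+j)·(3×3 minor ij) of I−A; the adjugate is their transpose:
adj(I−A) = Cᵀ =
  [ 0.656125   0.410625   0.376500   0.310875]
  [ 0.187375   0.509625   0.246000   0.256750]
  [ 0.302625   0.248375   0.590375   0.212625]
  [ 0.088500   0.164375   0.089250   0.462500]
det(I−A) = Σ_j (I−A)_1j·C_1j = (0.80)(0.656125) + (-0.45)(0.187375) + (-0.30)(0.302625) + (-0.15)(0.088500) = 0.33651875
(I − A)⁻¹ = adj(I−A) / det(I−A) ≈
  [   1.9497     1.2202     1.1188     0.9238]
  [   0.5568     1.5144     0.7310     0.7630]
  [   0.8993     0.7381     1.7544     0.6318]
  [   0.2630     0.4885     0.2652     1.3744]
Δx = (I − A)⁻¹ Δd with Δd having +20 in the Textiles component and 0 elsewhere.
So Δx_4 = L_42 · (+20), where L_42 = adj(I−A)_42 / det(I−A) = 0.164375 / 0.33651875.
Δx_4 = 0.164375 × (+20) / 0.33651875 = 3.2875 / 0.33651875 ≈ 9.769.

Δx_4 = 9.769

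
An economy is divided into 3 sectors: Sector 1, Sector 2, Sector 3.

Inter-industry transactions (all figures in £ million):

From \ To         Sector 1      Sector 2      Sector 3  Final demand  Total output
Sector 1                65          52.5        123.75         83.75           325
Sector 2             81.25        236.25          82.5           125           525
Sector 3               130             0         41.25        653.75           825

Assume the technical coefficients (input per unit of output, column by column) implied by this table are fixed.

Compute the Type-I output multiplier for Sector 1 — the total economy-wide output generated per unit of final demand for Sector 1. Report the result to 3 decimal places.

Technical coefficients a_ij = z_ij / X_j:
  a_11 = 65/325 = 0.20, a_21 = 81.25/325 = 0.25, a_31 = 130/325 = 0.40
  a_12 = 52.5/525 = 0.10, a_22 = 236.25/525 = 0.45, a_32 = 0/525 = 0.00
  a_13 = 123.75/825 = 0.15, a_23 = 82.5/825 = 0.10, a_33 = 41.25/825 = 0.05
I − A =
  [   0.80    -0.10    -0.15]
  [  -0.25     0.55    -0.10]
  [  -0.40     0.00     0.95]
Cofactors of I−A, C_ij = (−1)^(i+j)·(minor ij) (rows/columns in the sector order above):
  C_11 = (0.55)(0.95) − (-0.10)(0.00) = 0.5225
  C_12 = −[(-0.25)(0.95) − (-0.10)(-0.40)] = 0.2775
  C_13 = (-0.25)(0.00) − (0.55)(-0.40) = 0.2200
  C_21 = −[(-0.10)(0.95) − (-0.15)(0.00)] = 0.0950
  C_22 = (0.80)(0.95) − (-0.15)(-0.40) = 0.7000
  C_23 = −[(0.80)(0.00) − (-0.10)(-0.40)] = 0.0400
  C_31 = (-0.10)(-0.10) − (-0.15)(0.55) = 0.0925
  C_32 = −[(0.80)(-0.10) − (-0.15)(-0.25)] = 0.1175
  C_33 = (0.80)(0.55) − (-0.10)(-0.25) = 0.4150
det(I−A) = Σ_j (I−A)_1j·C_1j = (0.80)(0.5225) + (-0.10)(0.2775) + (-0.15)(0.2200) = 0.35725
adj(I−A) = Cᵀ =
  [ 0.5225   0.0950   0.0925]
  [ 0.2775   0.7000   0.1175]
  [ 0.2200   0.0400   0.4150]
(I − A)⁻¹ = adj(I−A) / det(I−A) ≈
  [   1.4626     0.2659     0.2589]
  [   0.7768     1.9594     0.3289]
  [   0.6158     0.1120     1.1617]
The output multiplier for sector j is the column-j sum of the Leontief inverse (I − A)⁻¹ = adj(I−A) / det(I−A).
Column 1 of adj(I−A): (0.5225, 0.2775, 0.2200); det(I−A) = 0.35725.
m_1 = (0.5225 + 0.2775 + 0.2200) / 0.35725 = 1.02 / 0.35725 ≈ 2.855.

m_1 = 2.855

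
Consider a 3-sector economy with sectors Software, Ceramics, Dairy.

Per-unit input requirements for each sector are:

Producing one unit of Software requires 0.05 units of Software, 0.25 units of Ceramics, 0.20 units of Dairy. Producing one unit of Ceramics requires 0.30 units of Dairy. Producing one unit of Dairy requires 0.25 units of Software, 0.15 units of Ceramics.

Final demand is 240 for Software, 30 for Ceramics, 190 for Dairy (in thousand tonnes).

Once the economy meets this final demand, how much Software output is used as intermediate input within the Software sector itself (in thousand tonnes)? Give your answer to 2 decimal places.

z_11 = 16.63

I − A =
  [   0.95     0.00    -0.25]
  [  -0.25     1.00    -0.15]
  [  -0.20    -0.30     1.00]
Cofactors of I−A, C_ij = (−1)^(i+j)·(minor ij) (rows/columns in the sector order above):
  C_11 = (1.00)(1.00) − (-0.15)(-0.30) = 0.9550
  C_12 = −[(-0.25)(1.00) − (-0.15)(-0.20)] = 0.2800
  C_13 = (-0.25)(-0.30) − (1.00)(-0.20) = 0.2750
  C_21 = −[(0.00)(1.00) − (-0.25)(-0.30)] = 0.0750
  C_22 = (0.95)(1.00) − (-0.25)(-0.20) = 0.9000
  C_23 = −[(0.95)(-0.30) − (0.00)(-0.20)] = 0.2850
  C_31 = (0.00)(-0.15) − (-0.25)(1.00) = 0.2500
  C_32 = −[(0.95)(-0.15) − (-0.25)(-0.25)] = 0.2050
  C_33 = (0.95)(1.00) − (0.00)(-0.25) = 0.9500
det(I−A) = Σ_j (I−A)_1j·C_1j = (0.95)(0.9550) + (0.00)(0.2800) + (-0.25)(0.2750) = 0.8385
adj(I−A) = Cᵀ =
  [ 0.9550   0.0750   0.2500]
  [ 0.2800   0.9000   0.2050]
  [ 0.2750   0.2850   0.9500]
(I − A)⁻¹ = adj(I−A) / det(I−A) ≈
  [   1.1389     0.0894     0.2982]
  [   0.3339     1.0733     0.2445]
  [   0.3280     0.3399     1.1330]
First solve x = (I − A)⁻¹ d = adj(I−A)·d / det(I−A); in particular x_1 = (0.9550·240 + 0.0750·30 + 0.2500·190) / 0.8385 = 278.95 / 0.8385 ≈ 332.6774.
Intermediate flow from 1 to 1: z_11 = a_11 · x_1 = 0.05 × 278.95 / 0.8385 = 13.9475 / 0.8385 ≈ 16.63.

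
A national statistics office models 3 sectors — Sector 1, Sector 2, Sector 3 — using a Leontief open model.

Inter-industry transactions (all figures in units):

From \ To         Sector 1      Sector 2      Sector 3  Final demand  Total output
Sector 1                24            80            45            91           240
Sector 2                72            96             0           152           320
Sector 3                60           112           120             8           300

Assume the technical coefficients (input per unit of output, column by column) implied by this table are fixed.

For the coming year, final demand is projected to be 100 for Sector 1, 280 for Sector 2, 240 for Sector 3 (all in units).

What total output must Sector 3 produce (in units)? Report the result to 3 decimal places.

x_3 = 917.182

Technical coefficients a_ij = z_ij / X_j:
  a_11 = 24/240 = 0.10, a_21 = 72/240 = 0.30, a_31 = 60/240 = 0.25
  a_12 = 80/320 = 0.25, a_22 = 96/320 = 0.30, a_32 = 112/320 = 0.35
  a_13 = 45/300 = 0.15, a_23 = 0/300 = 0.00, a_33 = 120/300 = 0.40
I − A =
  [   0.90    -0.25    -0.15]
  [  -0.30     0.70     0.00]
  [  -0.25    -0.35     0.60]
Cofactors of I−A, C_ij = (−1)^(i+j)·(minor ij) (rows/columns in the sector order above):
  C_11 = (0.70)(0.60) − (0.00)(-0.35) = 0.4200
  C_12 = −[(-0.30)(0.60) − (0.00)(-0.25)] = 0.1800
  C_13 = (-0.30)(-0.35) − (0.70)(-0.25) = 0.2800
  C_21 = −[(-0.25)(0.60) − (-0.15)(-0.35)] = 0.2025
  C_22 = (0.90)(0.60) − (-0.15)(-0.25) = 0.5025
  C_23 = −[(0.90)(-0.35) − (-0.25)(-0.25)] = 0.3775
  C_31 = (-0.25)(0.00) − (-0.15)(0.70) = 0.1050
  C_32 = −[(0.90)(0.00) − (-0.15)(-0.30)] = 0.0450
  C_33 = (0.90)(0.70) − (-0.25)(-0.30) = 0.5550
det(I−A) = Σ_j (I−A)_1j·C_1j = (0.90)(0.4200) + (-0.25)(0.1800) + (-0.15)(0.2800) = 0.2910
adj(I−A) = Cᵀ =
  [ 0.4200   0.2025   0.1050]
  [ 0.1800   0.5025   0.0450]
  [ 0.2800   0.3775   0.5550]
(I − A)⁻¹ = adj(I−A) / det(I−A) ≈
  [   1.4433     0.6959     0.3608]
  [   0.6186     1.7268     0.1546]
  [   0.9622     1.2973     1.9072]
x = (I − A)⁻¹ d = adj(I−A)·d / det(I−A), with det(I−A) = 0.2910:
  x_1 = (0.4200·100 + 0.2025·280 + 0.1050·240) / 0.2910 = 123.90 / 0.2910 ≈ 425.773
  x_2 = (0.1800·100 + 0.5025·280 + 0.0450·240) / 0.2910 = 169.50 / 0.2910 ≈ 582.474
  x_3 = (0.2800·100 + 0.3775·280 + 0.5550·240) / 0.2910 = 266.90 / 0.2910 ≈ 917.182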